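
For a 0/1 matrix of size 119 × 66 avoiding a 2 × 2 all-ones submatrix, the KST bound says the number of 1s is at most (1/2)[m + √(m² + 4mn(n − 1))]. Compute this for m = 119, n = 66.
z(119, 66; 2, 2) ≤ (1/2)[119 + √(119² + 4·119·66·65)] = (1/2)[119 + √2056201] = 776.473

Kővári–Sós–Turán: let r_1, ..., r_119 be the row sums and z = Σ r_i the total number of 1s. Each pair of columns can share at most one row with both entries 1 (else a 2×2 all-ones block appears), so Σ_i C(r_i, 2) ≤ C(66, 2) = 2145. By convexity Σ_i C(r_i, 2) ≥ 119·C(z/119, 2) = z(z − 119)/(2·119), giving z² − 119z − 119·66·65 ≤ 0 and hence z ≤ (1/2)[119 + √(14161 + 4·510510)] = (1/2)[119 + √2056201] ≈ (1/2)(119 + 1433.946) = 776.473.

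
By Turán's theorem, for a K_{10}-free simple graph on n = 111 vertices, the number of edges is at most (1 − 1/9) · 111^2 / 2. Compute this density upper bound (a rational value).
Turán density bound = (8/9) · 111^2/2 = 5476

Turán's theorem: ex(n, K_{r+1}) is achieved by the complete r-partite Turán graph T(n, r) with parts as balanced as possible, and is at most (1 − 1/r) · n^2/2. For r = 9, n = 111: the density bound is (8/9) · 12321/2 = 5476. The integer-valued extremum is e(T(111, 9)) = 5475, which is strictly less than the density bound 5476 since 9 ∤ 111 (the parts of T(111, 9) cannot all be equal).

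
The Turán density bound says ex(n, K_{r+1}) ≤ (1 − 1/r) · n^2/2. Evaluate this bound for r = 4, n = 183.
Turán density bound = (3/4) · 183^2/2 = 100467/8 ≈ 12558.375

Turán's theorem: ex(n, K_{r+1}) is achieved by the complete r-partite Turán graph T(n, r) with parts as balanced as possible, and is at most (1 − 1/r) · n^2/2. For r = 4, n = 183: the density bound is (3/4) · 33489/2 = 100467/8 ≈ 12558.375. The integer-valued extremum is e(T(183, 4)) = 12558, which is strictly less than the density bound 100467/8 since 4 ∤ 183 (the parts of T(183, 4) cannot all be equal).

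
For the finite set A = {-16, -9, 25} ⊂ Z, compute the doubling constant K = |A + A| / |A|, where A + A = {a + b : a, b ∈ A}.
K = |A + A| / |A| = 6/3 = 2

Enumerate A + A = {a + b : a, b ∈ A}. With |A| = 3, there are |A|^2 = 9 ordered sum pairs; collecting distinct values, A + A = {-32, -25, -18, 9, 16, 50}, so |A + A| = 6. Thus K = 6/3 = 2. For comparison, the minimum possible |A + A| over all 3-element sets is 2·3 − 1 = 5 (so min K = 5/3), attained only by arithmetic progressions.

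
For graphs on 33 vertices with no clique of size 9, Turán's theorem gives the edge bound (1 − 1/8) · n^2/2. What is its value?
Turán density bound = (7/8) · 33^2/2 = 7623/16 ≈ 476.4375

Turán's theorem: ex(n, K_{r+1}) is achieved by the complete r-partite Turán graph T(n, r) with parts as balanced as possible, and is at most (1 − 1/r) · n^2/2. For r = 8, n = 33: the density bound is (7/8) · 1089/2 = 7623/16 ≈ 476.4375. The integer-valued extremum is e(T(33, 8)) = 476, which is strictly less than the density bound 7623/16 since 8 ∤ 33 (the parts of T(33, 8) cannot all be equal).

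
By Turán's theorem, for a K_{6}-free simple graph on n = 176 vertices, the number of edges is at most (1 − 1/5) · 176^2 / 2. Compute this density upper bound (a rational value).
Turán density bound = (4/5) · 176^2/2 = 61952/5 ≈ 12390.4

Turán's theorem: ex(n, K_{r+1}) is achieved by the complete r-partite Turán graph T(n, r) with parts as balanced as possible, and is at most (1 − 1/r) · n^2/2. For r = 5, n = 176: the density bound is (4/5) · 30976/2 = 61952/5 ≈ 12390.4. The integer-valued extremum is e(T(176, 5)) = 12390, which is strictly less than the density bound 61952/5 since 5 ∤ 176 (the parts of T(176, 5) cannot all be equal).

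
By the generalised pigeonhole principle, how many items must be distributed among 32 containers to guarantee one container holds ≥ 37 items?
n = (37 − 1)·32 + 1 = 1153

By the generalised pigeonhole principle, to guarantee some box contains ≥ r objects we need more than (r − 1) · k objects total. Threshold: n = (r − 1) · k + 1. With r = 37 and k = 32: n = 36 · 32 + 1 = 1152 + 1 = 1153. For n = 1152 = 36 · 32, we can put exactly 36 objects in every box, avoiding 37 in any single one — so 1153 is tight.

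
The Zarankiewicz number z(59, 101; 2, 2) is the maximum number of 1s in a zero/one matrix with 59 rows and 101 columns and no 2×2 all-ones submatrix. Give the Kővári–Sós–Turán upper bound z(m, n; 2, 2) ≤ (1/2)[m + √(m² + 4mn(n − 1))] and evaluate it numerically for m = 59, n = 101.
z(59, 101; 2, 2) ≤ (1/2)[59 + √(59² + 4·59·101·100)] = (1/2)[59 + √2387081] = 802.0091

Kővári–Sós–Turán: let r_1, ..., r_59 be the row sums and z = Σ r_i the total number of 1s. Each pair of columns can share at most one row with both entries 1 (else a 2×2 all-ones block appears), so Σ_i C(r_i, 2) ≤ C(101, 2) = 5050. By convexity Σ_i C(r_i, 2) ≥ 59·C(z/59, 2) = z(z − 59)/(2·59), giving z² − 59z − 59·101·100 ≤ 0 and hence z ≤ (1/2)[59 + √(3481 + 4·595900)] = (1/2)[59 + √2387081] ≈ (1/2)(59 + 1545.0181) = 802.0091.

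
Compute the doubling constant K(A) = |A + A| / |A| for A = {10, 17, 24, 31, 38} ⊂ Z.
K = |A + A| / |A| = 9/5

Enumerate A + A = {a + b : a, b ∈ A}. With |A| = 5, there are |A|^2 = 25 ordered sum pairs; collecting distinct values, A + A = {20, 27, 34, 41, 48, 55, 62, 69, 76}, so |A + A| = 9. Thus K = 9/5. Here |A + A| = 2|A| − 1 = 9, the minimum possible — so K = 9/5 is minimal, which holds iff A is an arithmetic progression.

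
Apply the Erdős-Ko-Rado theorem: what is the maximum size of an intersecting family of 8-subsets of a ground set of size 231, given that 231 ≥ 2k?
max |F| = C(230, 7) = 6160734055200

The Erdős-Ko-Rado theorem states: for n ≥ 2k, an intersecting family of k-subsets of an n-element set has size at most C(n − 1, k − 1), with equality for 'star' families {A ⊆ [n] : |A| = k, i ∈ A} (fix an element i). For n = 231, k = 8: C(230, 7) = 6160734055200.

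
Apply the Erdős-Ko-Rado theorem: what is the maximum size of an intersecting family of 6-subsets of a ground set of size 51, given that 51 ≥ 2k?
max |F| = C(50, 5) = 2118760

The Erdős-Ko-Rado theorem states: for n ≥ 2k, an intersecting family of k-subsets of an n-element set has size at most C(n − 1, k − 1), with equality for 'star' families {A ⊆ [n] : |A| = k, i ∈ A} (fix an element i). For n = 51, k = 6: C(50, 5) = 2118760.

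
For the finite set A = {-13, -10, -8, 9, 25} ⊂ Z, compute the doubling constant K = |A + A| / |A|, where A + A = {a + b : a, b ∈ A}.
K = |A + A| / |A| = 15/5 = 3

Enumerate A + A = {a + b : a, b ∈ A}. With |A| = 5, there are |A|^2 = 25 ordered sum pairs; collecting distinct values, A + A = {-26, -23, -21, -20, -18, -16, -4, -1, 1, 12, 15, 17, 18, 34, 50}, so |A + A| = 15. Thus K = 15/5 = 3. For comparison, the minimum possible |A + A| over all 5-element sets is 2·5 − 1 = 9 (so min K = 9/5), attained only by arithmetic progressions.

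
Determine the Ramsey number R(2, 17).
R(2, 17) = 17

R(2, k) = k for all k ≥ 2: in a 2-colouring of K_k, either some edge is red (a red K_2) or all edges are blue (a blue K_k). And K_{16} coloured all-blue has no blue K_17, so R(2, 17) > 16. Hence R(2, 17) = 17.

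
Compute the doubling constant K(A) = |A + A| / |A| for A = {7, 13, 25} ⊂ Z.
K = |A + A| / |A| = 6/3 = 2

Enumerate A + A = {a + b : a, b ∈ A}. With |A| = 3, there are |A|^2 = 9 ordered sum pairs; collecting distinct values, A + A = {14, 20, 26, 32, 38, 50}, so |A + A| = 6. Thus K = 6/3 = 2. For comparison, the minimum possible |A + A| over all 3-element sets is 2·3 − 1 = 5 (so min K = 5/3), attained only by arithmetic progressions.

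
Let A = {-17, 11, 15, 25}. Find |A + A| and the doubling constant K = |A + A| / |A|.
K = |A + A| / |A| = 10/4 = 5/2

Enumerate A + A = {a + b : a, b ∈ A}. With |A| = 4, there are |A|^2 = 16 ordered sum pairs; collecting distinct values, A + A = {-34, -6, -2, 8, 22, 26, 30, 36, 40, 50}, so |A + A| = 10. Thus K = 10/4 = 5/2. For comparison, the minimum possible |A + A| over all 4-element sets is 2·4 − 1 = 7 (so min K = 7/4), attained only by arithmetic progressions.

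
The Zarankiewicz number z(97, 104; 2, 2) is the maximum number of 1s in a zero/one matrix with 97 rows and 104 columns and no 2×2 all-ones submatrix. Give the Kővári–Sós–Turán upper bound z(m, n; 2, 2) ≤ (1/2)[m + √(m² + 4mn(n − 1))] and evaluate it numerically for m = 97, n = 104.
z(97, 104; 2, 2) ≤ (1/2)[97 + √(97² + 4·97·104·103)] = (1/2)[97 + √4165665] = 1068.998

Kővári–Sós–Turán: let r_1, ..., r_97 be the row sums and z = Σ r_i the total number of 1s. Each pair of columns can share at most one row with both entries 1 (else a 2×2 all-ones block appears), so Σ_i C(r_i, 2) ≤ C(104, 2) = 5356. By convexity Σ_i C(r_i, 2) ≥ 97·C(z/97, 2) = z(z − 97)/(2·97), giving z² − 97z − 97·104·103 ≤ 0 and hence z ≤ (1/2)[97 + √(9409 + 4·1039064)] = (1/2)[97 + √4165665] ≈ (1/2)(97 + 2040.9961) = 1068.998.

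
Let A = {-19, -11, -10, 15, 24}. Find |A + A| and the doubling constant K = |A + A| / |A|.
K = |A + A| / |A| = 14/5

Enumerate A + A = {a + b : a, b ∈ A}. With |A| = 5, there are |A|^2 = 25 ordered sum pairs; collecting distinct values, A + A = {-38, -30, -29, -22, -21, -20, -4, 4, 5, 13, 14, 30, 39, 48}, so |A + A| = 14. Thus K = 14/5. For comparison, the minimum possible |A + A| over all 5-element sets is 2·5 − 1 = 9 (so min K = 9/5), attained only by arithmetic progressions.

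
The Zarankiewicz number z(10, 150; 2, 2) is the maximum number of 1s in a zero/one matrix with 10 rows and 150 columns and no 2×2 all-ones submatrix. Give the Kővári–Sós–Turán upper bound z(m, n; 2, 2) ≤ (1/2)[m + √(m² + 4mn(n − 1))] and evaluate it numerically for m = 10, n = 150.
z(10, 150; 2, 2) ≤ (1/2)[10 + √(10² + 4·10·150·149)] = (1/2)[10 + √894100] = 477.7843

Kővári–Sós–Turán: let r_1, ..., r_10 be the row sums and z = Σ r_i the total number of 1s. Each pair of columns can share at most one row with both entries 1 (else a 2×2 all-ones block appears), so Σ_i C(r_i, 2) ≤ C(150, 2) = 11175. By convexity Σ_i C(r_i, 2) ≥ 10·C(z/10, 2) = z(z − 10)/(2·10), giving z² − 10z − 10·150·149 ≤ 0 and hence z ≤ (1/2)[10 + √(100 + 4·223500)] = (1/2)[10 + √894100] ≈ (1/2)(10 + 945.5686) = 477.7843.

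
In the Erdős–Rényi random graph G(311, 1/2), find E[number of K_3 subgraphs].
E[# K_3] = C(311, 3) · (1/2)^C(3, 2) = 4965115 / 2^3 = 620639.375

For each 3-subset S of vertices (there are C(311, 3) = 4965115 such S), let X_S = 1 if S induces a K_3 (all C(3, 2) = 3 edges present). Then P(X_S = 1) = (1/2)^3 = 1/8. By linearity of expectation, E[# K_3] = C(311, 3) · (1/2)^3 = 4965115 / 8 = 620639.375.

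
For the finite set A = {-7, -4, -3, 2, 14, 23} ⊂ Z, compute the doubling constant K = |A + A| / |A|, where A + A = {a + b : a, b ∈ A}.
K = |A + A| / |A| = 20/6 = 10/3

Enumerate A + A = {a + b : a, b ∈ A}. With |A| = 6, there are |A|^2 = 36 ordered sum pairs; collecting distinct values, A + A = {-14, -11, -10, -8, -7, -6, -5, -2, -1, 4, 7, 10, 11, 16, 19, 20, 25, 28, 37, 46}, so |A + A| = 20. Thus K = 20/6 = 10/3. For comparison, the minimum possible |A + A| over all 6-element sets is 2·6 − 1 = 11 (so min K = 11/6), attained only by arithmetic progressions.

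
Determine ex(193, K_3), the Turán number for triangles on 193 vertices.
ex(193, K_3) = ⌊193^2/4⌋ = 9312

Mantel (1907): a triangle-free graph on n vertices has at most ⌊n^2/4⌋ edges, with equality for the complete bipartite graph K_{⌊n/2⌋, ⌈n/2⌉}. For n = 193: ⌊193^2/4⌋ = ⌊37249/4⌋ = 9312. The extremal graph is K_{96, 97}, which has 96·97 = 9312 edges.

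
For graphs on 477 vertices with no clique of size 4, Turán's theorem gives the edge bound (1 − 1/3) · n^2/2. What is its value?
Turán density bound = (2/3) · 477^2/2 = 75843

Turán's theorem: ex(n, K_{r+1}) is achieved by the complete r-partite Turán graph T(n, r) with parts as balanced as possible, and is at most (1 − 1/r) · n^2/2. For r = 3, n = 477: the density bound is (2/3) · 227529/2 = 75843. Since 3 ∣ 477, the Turán graph T(477, 3) has parts of equal size 159, and its edge count e(T(477, 3)) = 75843 attains the density bound exactly.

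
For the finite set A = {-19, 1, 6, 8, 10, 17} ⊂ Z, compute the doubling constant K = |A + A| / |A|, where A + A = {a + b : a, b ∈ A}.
K = |A + A| / |A| = 19/6

Enumerate A + A = {a + b : a, b ∈ A}. With |A| = 6, there are |A|^2 = 36 ordered sum pairs; collecting distinct values, A + A = {-38, -18, -13, -11, -9, -2, 2, 7, 9, 11, 12, 14, 16, 18, 20, 23, 25, 27, 34}, so |A + A| = 19. Thus K = 19/6. For comparison, the minimum possible |A + A| over all 6-element sets is 2·6 − 1 = 11 (so min K = 11/6), attained only by arithmetic progressions.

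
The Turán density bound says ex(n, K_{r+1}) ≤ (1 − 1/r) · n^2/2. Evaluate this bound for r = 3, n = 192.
Turán density bound = (2/3) · 192^2/2 = 12288

Turán's theorem: ex(n, K_{r+1}) is achieved by the complete r-partite Turán graph T(n, r) with parts as balanced as possible, and is at most (1 − 1/r) · n^2/2. For r = 3, n = 192: the density bound is (2/3) · 36864/2 = 12288. Since 3 ∣ 192, the Turán graph T(192, 3) has parts of equal size 64, and its edge count e(T(192, 3)) = 12288 attains the density bound exactly.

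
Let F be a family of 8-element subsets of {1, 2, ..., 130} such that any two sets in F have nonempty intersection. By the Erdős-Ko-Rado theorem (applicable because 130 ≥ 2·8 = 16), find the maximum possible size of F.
max |F| = C(129, 7) = 99949406400

The Erdős-Ko-Rado theorem states: for n ≥ 2k, an intersecting family of k-subsets of an n-element set has size at most C(n − 1, k − 1), with equality for 'star' families {A ⊆ [n] : |A| = k, i ∈ A} (fix an element i). For n = 130, k = 8: C(129, 7) = 99949406400.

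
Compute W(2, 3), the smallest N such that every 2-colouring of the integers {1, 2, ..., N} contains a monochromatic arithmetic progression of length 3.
W(2, 3) = 9

Lower bound: the 2-colouring RRBBRRBB of {1, ..., 8} (R at positions {1, 2, 5, 6}, B at {3, 4, 7, 8}) contains no monochromatic 3-term AP, so W(2, 3) > 8. Upper bound: a case analysis on any 2-colouring of {1, ..., 9} forces such an AP. Hence W(2, 3) = 9.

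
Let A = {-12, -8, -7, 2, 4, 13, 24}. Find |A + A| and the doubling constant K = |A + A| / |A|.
K = |A + A| / |A| = 25/7

Enumerate A + A = {a + b : a, b ∈ A}. With |A| = 7, there are |A|^2 = 49 ordered sum pairs; collecting distinct values, A + A = {-24, -20, -19, -16, -15, -14, -10, -8, -6, -5, -4, -3, 1, 4, 5, 6, 8, 12, 15, 16, 17, 26, 28, 37, 48}, so |A + A| = 25. Thus K = 25/7. For comparison, the minimum possible |A + A| over all 7-element sets is 2·7 − 1 = 13 (so min K = 13/7), attained only by arithmetic progressions.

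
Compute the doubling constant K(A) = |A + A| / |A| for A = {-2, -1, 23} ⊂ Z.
K = |A + A| / |A| = 6/3 = 2

Enumerate A + A = {a + b : a, b ∈ A}. With |A| = 3, there are |A|^2 = 9 ordered sum pairs; collecting distinct values, A + A = {-4, -3, -2, 21, 22, 46}, so |A + A| = 6. Thus K = 6/3 = 2. For comparison, the minimum possible |A + A| over all 3-element sets is 2·3 − 1 = 5 (so min K = 5/3), attained only by arithmetic progressions.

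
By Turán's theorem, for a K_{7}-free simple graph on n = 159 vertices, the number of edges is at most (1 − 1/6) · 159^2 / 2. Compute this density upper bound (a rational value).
Turán density bound = (5/6) · 159^2/2 = 42135/4 ≈ 10533.75

Turán's theorem: ex(n, K_{r+1}) is achieved by the complete r-partite Turán graph T(n, r) with parts as balanced as possible, and is at most (1 − 1/r) · n^2/2. For r = 6, n = 159: the density bound is (5/6) · 25281/2 = 42135/4 ≈ 10533.75. The integer-valued extremum is e(T(159, 6)) = 10533, which is strictly less than the density bound 42135/4 since 6 ∤ 159 (the parts of T(159, 6) cannot all be equal).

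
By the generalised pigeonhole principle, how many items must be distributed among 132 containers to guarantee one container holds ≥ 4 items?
n = (4 − 1)·132 + 1 = 397

By the generalised pigeonhole principle, to guarantee some box contains ≥ r objects we need more than (r − 1) · k objects total. Threshold: n = (r − 1) · k + 1. With r = 4 and k = 132: n = 3 · 132 + 1 = 396 + 1 = 397. For n = 396 = 3 · 132, we can put exactly 3 objects in every box, avoiding 4 in any single one — so 397 is tight.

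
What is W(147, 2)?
W(147, 2) = 147 + 1 = 148

A 2-term AP is any pair of integers, so a monochromatic 2-AP exists iff some colour is used at least twice. With 147 colours, the colouring i ↦ i on {1, ..., 147} uses each colour once, avoiding any monochromatic pair, so W(147, 2) > 147. For {1, ..., 148}, pigeonhole forces two integers of the same colour, which form a monochromatic 2-AP. Hence W(147, 2) = 148.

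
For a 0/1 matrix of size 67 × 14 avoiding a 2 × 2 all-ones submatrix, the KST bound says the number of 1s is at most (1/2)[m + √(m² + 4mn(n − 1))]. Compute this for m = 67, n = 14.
z(67, 14; 2, 2) ≤ (1/2)[67 + √(67² + 4·67·14·13)] = (1/2)[67 + √53265] = 148.8961

Kővári–Sós–Turán: let r_1, ..., r_67 be the row sums and z = Σ r_i the total number of 1s. Each pair of columns can share at most one row with both entries 1 (else a 2×2 all-ones block appears), so Σ_i C(r_i, 2) ≤ C(14, 2) = 91. By convexity Σ_i C(r_i, 2) ≥ 67·C(z/67, 2) = z(z − 67)/(2·67), giving z² − 67z − 67·14·13 ≤ 0 and hence z ≤ (1/2)[67 + √(4489 + 4·12194)] = (1/2)[67 + √53265] ≈ (1/2)(67 + 230.7921) = 148.8961.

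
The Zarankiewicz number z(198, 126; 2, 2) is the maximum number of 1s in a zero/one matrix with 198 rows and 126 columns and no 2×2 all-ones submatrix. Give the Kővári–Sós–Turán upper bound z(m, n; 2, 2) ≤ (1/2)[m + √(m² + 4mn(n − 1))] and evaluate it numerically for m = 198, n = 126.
z(198, 126; 2, 2) ≤ (1/2)[198 + √(198² + 4·198·126·125)] = (1/2)[198 + √12513204] = 1867.7004

Kővári–Sós–Turán: let r_1, ..., r_198 be the row sums and z = Σ r_i the total number of 1s. Each pair of columns can share at most one row with both entries 1 (else a 2×2 all-ones block appears), so Σ_i C(r_i, 2) ≤ C(126, 2) = 7875. By convexity Σ_i C(r_i, 2) ≥ 198·C(z/198, 2) = z(z − 198)/(2·198), giving z² − 198z − 198·126·125 ≤ 0 and hence z ≤ (1/2)[198 + √(39204 + 4·3118500)] = (1/2)[198 + √12513204] ≈ (1/2)(198 + 3537.4007) = 1867.7004.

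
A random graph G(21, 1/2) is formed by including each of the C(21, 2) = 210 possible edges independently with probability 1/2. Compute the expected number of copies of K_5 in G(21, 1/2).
E[# K_5] = C(21, 5) · (1/2)^C(5, 2) = 20349 / 2^10 ≈ 19.872070

For each 5-subset S of vertices (there are C(21, 5) = 20349 such S), let X_S = 1 if S induces a K_5 (all C(5, 2) = 10 edges present). Then P(X_S = 1) = (1/2)^10 = 1/1024. By linearity of expectation, E[# K_5] = C(21, 5) · (1/2)^10 = 20349 / 1024 ≈ 19.872070.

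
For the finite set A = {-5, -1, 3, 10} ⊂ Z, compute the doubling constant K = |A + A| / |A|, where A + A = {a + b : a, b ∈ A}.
K = |A + A| / |A| = 9/4

Enumerate A + A = {a + b : a, b ∈ A}. With |A| = 4, there are |A|^2 = 16 ordered sum pairs; collecting distinct values, A + A = {-10, -6, -2, 2, 5, 6, 9, 13, 20}, so |A + A| = 9. Thus K = 9/4. For comparison, the minimum possible |A + A| over all 4-element sets is 2·4 − 1 = 7 (so min K = 7/4), attained only by arithmetic progressions.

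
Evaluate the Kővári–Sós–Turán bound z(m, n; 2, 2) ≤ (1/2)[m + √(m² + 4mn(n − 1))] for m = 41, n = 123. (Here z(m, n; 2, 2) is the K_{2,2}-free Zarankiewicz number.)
z(41, 123; 2, 2) ≤ (1/2)[41 + √(41² + 4·41·123·122)] = (1/2)[41 + √2462665] = 805.144

Kővári–Sós–Turán: let r_1, ..., r_41 be the row sums and z = Σ r_i the total number of 1s. Each pair of columns can share at most one row with both entries 1 (else a 2×2 all-ones block appears), so Σ_i C(r_i, 2) ≤ C(123, 2) = 7503. By convexity Σ_i C(r_i, 2) ≥ 41·C(z/41, 2) = z(z − 41)/(2·41), giving z² − 41z − 41·123·122 ≤ 0 and hence z ≤ (1/2)[41 + √(1681 + 4·615246)] = (1/2)[41 + √2462665] ≈ (1/2)(41 + 1569.2881) = 805.144.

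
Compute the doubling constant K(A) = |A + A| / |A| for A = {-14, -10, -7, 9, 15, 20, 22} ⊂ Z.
K = |A + A| / |A| = 27/7

Enumerate A + A = {a + b : a, b ∈ A}. With |A| = 7, there are |A|^2 = 49 ordered sum pairs; collecting distinct values, A + A = {-28, -24, -21, -20, -17, -14, -5, -1, 1, 2, 5, 6, 8, 10, 12, 13, 15, 18, 24, 29, 30, 31, 35, 37, 40, 42, 44}, so |A + A| = 27. Thus K = 27/7. For comparison, the minimum possible |A + A| over all 7-element sets is 2·7 − 1 = 13 (so min K = 13/7), attained only by arithmetic progressions.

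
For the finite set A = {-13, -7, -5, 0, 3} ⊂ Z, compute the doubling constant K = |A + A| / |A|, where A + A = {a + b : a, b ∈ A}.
K = |A + A| / |A| = 14/5

Enumerate A + A = {a + b : a, b ∈ A}. With |A| = 5, there are |A|^2 = 25 ordered sum pairs; collecting distinct values, A + A = {-26, -20, -18, -14, -13, -12, -10, -7, -5, -4, -2, 0, 3, 6}, so |A + A| = 14. Thus K = 14/5. For comparison, the minimum possible |A + A| over all 5-element sets is 2·5 − 1 = 9 (so min K = 9/5), attained only by arithmetic progressions.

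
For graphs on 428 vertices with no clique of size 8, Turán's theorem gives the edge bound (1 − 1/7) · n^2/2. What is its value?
Turán density bound = (6/7) · 428^2/2 = 549552/7 ≈ 78507.4286

Turán's theorem: ex(n, K_{r+1}) is achieved by the complete r-partite Turán graph T(n, r) with parts as balanced as possible, and is at most (1 − 1/r) · n^2/2. For r = 7, n = 428: the density bound is (6/7) · 183184/2 = 549552/7 ≈ 78507.4286. The integer-valued extremum is e(T(428, 7)) = 78507, which is strictly less than the density bound 549552/7 since 7 ∤ 428 (the parts of T(428, 7) cannot all be equal).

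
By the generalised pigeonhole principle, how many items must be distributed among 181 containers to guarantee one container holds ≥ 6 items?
n = (6 − 1)·181 + 1 = 906

By the generalised pigeonhole principle, to guarantee some box contains ≥ r objects we need more than (r − 1) · k objects total. Threshold: n = (r − 1) · k + 1. With r = 6 and k = 181: n = 5 · 181 + 1 = 905 + 1 = 906. For n = 905 = 5 · 181, we can put exactly 5 objects in every box, avoiding 6 in any single one — so 906 is tight.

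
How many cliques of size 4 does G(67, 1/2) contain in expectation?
E[# K_4] = C(67, 4) · (1/2)^C(4, 2) = 766480 / 2^6 = 47905/4 = 11976.25

For each 4-subset S of vertices (there are C(67, 4) = 766480 such S), let X_S = 1 if S induces a K_4 (all C(4, 2) = 6 edges present). Then P(X_S = 1) = (1/2)^6 = 1/64. By linearity of expectation, E[# K_4] = C(67, 4) · (1/2)^6 = 766480 / 64 = 47905/4 = 11976.25.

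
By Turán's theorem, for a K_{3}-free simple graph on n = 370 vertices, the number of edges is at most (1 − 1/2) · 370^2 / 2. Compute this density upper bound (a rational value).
Turán density bound = (1/2) · 370^2/2 = 34225

Turán's theorem: ex(n, K_{r+1}) is achieved by the complete r-partite Turán graph T(n, r) with parts as balanced as possible, and is at most (1 − 1/r) · n^2/2. For r = 2, n = 370: the density bound is (1/2) · 136900/2 = 34225. Since 2 ∣ 370, the Turán graph T(370, 2) has parts of equal size 185, and its edge count e(T(370, 2)) = 34225 attains the density bound exactly.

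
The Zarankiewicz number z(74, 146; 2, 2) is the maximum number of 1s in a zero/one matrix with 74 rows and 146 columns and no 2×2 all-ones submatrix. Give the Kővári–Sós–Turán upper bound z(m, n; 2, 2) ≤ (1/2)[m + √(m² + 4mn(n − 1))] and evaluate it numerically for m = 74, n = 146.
z(74, 146; 2, 2) ≤ (1/2)[74 + √(74² + 4·74·146·145)] = (1/2)[74 + √6271796] = 1289.1777

Kővári–Sós–Turán: let r_1, ..., r_74 be the row sums and z = Σ r_i the total number of 1s. Each pair of columns can share at most one row with both entries 1 (else a 2×2 all-ones block appears), so Σ_i C(r_i, 2) ≤ C(146, 2) = 10585. By convexity Σ_i C(r_i, 2) ≥ 74·C(z/74, 2) = z(z − 74)/(2·74), giving z² − 74z − 74·146·145 ≤ 0 and hence z ≤ (1/2)[74 + √(5476 + 4·1566580)] = (1/2)[74 + √6271796] ≈ (1/2)(74 + 2504.3554) = 1289.1777.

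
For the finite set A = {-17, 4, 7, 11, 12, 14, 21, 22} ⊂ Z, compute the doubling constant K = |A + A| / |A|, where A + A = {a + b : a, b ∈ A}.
K = |A + A| / |A| = 31/8

Enumerate A + A = {a + b : a, b ∈ A}. With |A| = 8, there are |A|^2 = 64 ordered sum pairs; collecting distinct values, A + A = {-34, -13, -10, -6, -5, -3, 4, 5, 8, 11, 14, 15, 16, 18, 19, 21, 22, 23, 24, 25, 26, 28, 29, 32, 33, 34, 35, 36, 42, 43, 44}, so |A + A| = 31. Thus K = 31/8. For comparison, the minimum possible |A + A| over all 8-element sets is 2·8 − 1 = 15 (so min K = 15/8), attained only by arithmetic progressions.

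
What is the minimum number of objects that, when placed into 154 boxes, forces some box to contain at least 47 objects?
n = (47 − 1)·154 + 1 = 7085

By the generalised pigeonhole principle, to guarantee some box contains ≥ r objects we need more than (r − 1) · k objects total. Threshold: n = (r − 1) · k + 1. With r = 47 and k = 154: n = 46 · 154 + 1 = 7084 + 1 = 7085. For n = 7084 = 46 · 154, we can put exactly 46 objects in every box, avoiding 47 in any single one — so 7085 is tight.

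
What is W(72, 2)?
W(72, 2) = 72 + 1 = 73

A 2-term AP is any pair of integers, so a monochromatic 2-AP exists iff some colour is used at least twice. With 72 colours, the colouring i ↦ i on {1, ..., 72} uses each colour once, avoiding any monochromatic pair, so W(72, 2) > 72. For {1, ..., 73}, pigeonhole forces two integers of the same colour, which form a monochromatic 2-AP. Hence W(72, 2) = 73.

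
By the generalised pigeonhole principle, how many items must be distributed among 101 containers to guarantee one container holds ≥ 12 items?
n = (12 − 1)·101 + 1 = 1112

By the generalised pigeonhole principle, to guarantee some box contains ≥ r objects we need more than (r − 1) · k objects total. Threshold: n = (r − 1) · k + 1. With r = 12 and k = 101: n = 11 · 101 + 1 = 1111 + 1 = 1112. For n = 1111 = 11 · 101, we can put exactly 11 objects in every box, avoiding 12 in any single one — so 1112 is tight.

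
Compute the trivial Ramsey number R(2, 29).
R(2, 29) = 29

R(2, k) = k for all k ≥ 2: in a 2-colouring of K_k, either some edge is red (a red K_2) or all edges are blue (a blue K_k). And K_{28} coloured all-blue has no blue K_29, so R(2, 29) > 28. Hence R(2, 29) = 29.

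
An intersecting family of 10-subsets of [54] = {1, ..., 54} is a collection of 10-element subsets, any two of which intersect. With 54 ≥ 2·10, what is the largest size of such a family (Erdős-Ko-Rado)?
max |F| = C(53, 9) = 4431613550

Erdős-Ko-Rado (1961): when n ≥ 2k, max |F| = C(n−1, k−1). The bound is attained by the star {A : i ∈ A} for any fixed i ∈ [n]. Here C(54−1, 10−1) = C(53, 9) = 4431613550.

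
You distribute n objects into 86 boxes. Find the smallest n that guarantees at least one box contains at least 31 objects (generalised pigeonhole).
n = (31 − 1)·86 + 1 = 2581

By the generalised pigeonhole principle, to guarantee some box contains ≥ r objects we need more than (r − 1) · k objects total. Threshold: n = (r − 1) · k + 1. With r = 31 and k = 86: n = 30 · 86 + 1 = 2580 + 1 = 2581. For n = 2580 = 30 · 86, we can put exactly 30 objects in every box, avoiding 31 in any single one — so 2581 is tight.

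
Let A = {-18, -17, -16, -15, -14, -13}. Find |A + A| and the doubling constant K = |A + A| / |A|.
K = |A + A| / |A| = 11/6

Enumerate A + A = {a + b : a, b ∈ A}. With |A| = 6, there are |A|^2 = 36 ordered sum pairs; collecting distinct values, A + A = {-36, -35, -34, -33, -32, -31, -30, -29, -28, -27, -26}, so |A + A| = 11. Thus K = 11/6. Here |A + A| = 2|A| − 1 = 11, the minimum possible — so K = 11/6 is minimal, which holds iff A is an arithmetic progression.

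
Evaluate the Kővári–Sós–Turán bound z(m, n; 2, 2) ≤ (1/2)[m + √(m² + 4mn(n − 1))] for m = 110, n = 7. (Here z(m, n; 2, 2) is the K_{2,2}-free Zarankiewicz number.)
z(110, 7; 2, 2) ≤ (1/2)[110 + √(110² + 4·110·7·6)] = (1/2)[110 + √30580] = 142.4357

Kővári–Sós–Turán: let r_1, ..., r_110 be the row sums and z = Σ r_i the total number of 1s. Each pair of columns can share at most one row with both entries 1 (else a 2×2 all-ones block appears), so Σ_i C(r_i, 2) ≤ C(7, 2) = 21. By convexity Σ_i C(r_i, 2) ≥ 110·C(z/110, 2) = z(z − 110)/(2·110), giving z² − 110z − 110·7·6 ≤ 0 and hence z ≤ (1/2)[110 + √(12100 + 4·4620)] = (1/2)[110 + √30580] ≈ (1/2)(110 + 174.8714) = 142.4357.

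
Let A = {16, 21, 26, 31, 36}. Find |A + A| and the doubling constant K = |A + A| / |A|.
K = |A + A| / |A| = 9/5

Enumerate A + A = {a + b : a, b ∈ A}. With |A| = 5, there are |A|^2 = 25 ordered sum pairs; collecting distinct values, A + A = {32, 37, 42, 47, 52, 57, 62, 67, 72}, so |A + A| = 9. Thus K = 9/5. Here |A + A| = 2|A| − 1 = 9, the minimum possible — so K = 9/5 is minimal, which holds iff A is an arithmetic progression.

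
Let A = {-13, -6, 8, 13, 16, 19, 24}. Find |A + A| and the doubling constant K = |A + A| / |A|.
K = |A + A| / |A| = 26/7

Enumerate A + A = {a + b : a, b ∈ A}. With |A| = 7, there are |A|^2 = 49 ordered sum pairs; collecting distinct values, A + A = {-26, -19, -12, -5, 0, 2, 3, 6, 7, 10, 11, 13, 16, 18, 21, 24, 26, 27, 29, 32, 35, 37, 38, 40, 43, 48}, so |A + A| = 26. Thus K = 26/7. For comparison, the minimum possible |A + A| over all 7-element sets is 2·7 − 1 = 13 (so min K = 13/7), attained only by arithmetic progressions.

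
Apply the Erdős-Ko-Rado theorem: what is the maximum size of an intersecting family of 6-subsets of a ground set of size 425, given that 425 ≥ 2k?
max |F| = C(424, 5) = 111524122584

Erdős-Ko-Rado (1961): when n ≥ 2k, max |F| = C(n−1, k−1). The bound is attained by the star {A : i ∈ A} for any fixed i ∈ [n]. Here C(425−1, 6−1) = C(424, 5) = 111524122584.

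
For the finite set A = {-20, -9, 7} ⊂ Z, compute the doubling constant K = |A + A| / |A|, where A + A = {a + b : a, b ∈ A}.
K = |A + A| / |A| = 6/3 = 2

Enumerate A + A = {a + b : a, b ∈ A}. With |A| = 3, there are |A|^2 = 9 ordered sum pairs; collecting distinct values, A + A = {-40, -29, -18, -13, -2, 14}, so |A + A| = 6. Thus K = 6/3 = 2. For comparison, the minimum possible |A + A| over all 3-element sets is 2·3 − 1 = 5 (so min K = 5/3), attained only by arithmetic progressions.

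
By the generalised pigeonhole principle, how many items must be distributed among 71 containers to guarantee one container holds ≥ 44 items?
n = (44 − 1)·71 + 1 = 3054

By the generalised pigeonhole principle, to guarantee some box contains ≥ r objects we need more than (r − 1) · k objects total. Threshold: n = (r − 1) · k + 1. With r = 44 and k = 71: n = 43 · 71 + 1 = 3053 + 1 = 3054. For n = 3053 = 43 · 71, we can put exactly 43 objects in every box, avoiding 44 in any single one — so 3054 is tight.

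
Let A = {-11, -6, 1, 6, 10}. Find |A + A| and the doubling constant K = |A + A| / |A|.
K = |A + A| / |A| = 14/5

Enumerate A + A = {a + b : a, b ∈ A}. With |A| = 5, there are |A|^2 = 25 ordered sum pairs; collecting distinct values, A + A = {-22, -17, -12, -10, -5, -1, 0, 2, 4, 7, 11, 12, 16, 20}, so |A + A| = 14. Thus K = 14/5. For comparison, the minimum possible |A + A| over all 5-element sets is 2·5 − 1 = 9 (so min K = 9/5), attained only by arithmetic progressions.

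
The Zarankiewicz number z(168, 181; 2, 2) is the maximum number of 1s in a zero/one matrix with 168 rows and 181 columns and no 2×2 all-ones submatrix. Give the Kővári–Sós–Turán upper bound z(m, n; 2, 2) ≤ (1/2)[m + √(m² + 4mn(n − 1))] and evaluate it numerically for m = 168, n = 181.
z(168, 181; 2, 2) ≤ (1/2)[168 + √(168² + 4·168·181·180)] = (1/2)[168 + √21921984] = 2425.0459

Kővári–Sós–Turán: let r_1, ..., r_168 be the row sums and z = Σ r_i the total number of 1s. Each pair of columns can share at most one row with both entries 1 (else a 2×2 all-ones block appears), so Σ_i C(r_i, 2) ≤ C(181, 2) = 16290. By convexity Σ_i C(r_i, 2) ≥ 168·C(z/168, 2) = z(z − 168)/(2·168), giving z² − 168z − 168·181·180 ≤ 0 and hence z ≤ (1/2)[168 + √(28224 + 4·5473440)] = (1/2)[168 + √21921984] ≈ (1/2)(168 + 4682.0918) = 2425.0459.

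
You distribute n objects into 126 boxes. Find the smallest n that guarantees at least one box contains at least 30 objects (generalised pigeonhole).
n = (30 − 1)·126 + 1 = 3655

By the generalised pigeonhole principle, to guarantee some box contains ≥ r objects we need more than (r − 1) · k objects total. Threshold: n = (r − 1) · k + 1. With r = 30 and k = 126: n = 29 · 126 + 1 = 3654 + 1 = 3655. For n = 3654 = 29 · 126, we can put exactly 29 objects in every box, avoiding 30 in any single one — so 3655 is tight.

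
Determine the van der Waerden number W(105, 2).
W(105, 2) = 105 + 1 = 106

A 2-term AP is any pair of integers, so a monochromatic 2-AP exists iff some colour is used at least twice. With 105 colours, the colouring i ↦ i on {1, ..., 105} uses each colour once, avoiding any monochromatic pair, so W(105, 2) > 105. For {1, ..., 106}, pigeonhole forces two integers of the same colour, which form a monochromatic 2-AP. Hence W(105, 2) = 106.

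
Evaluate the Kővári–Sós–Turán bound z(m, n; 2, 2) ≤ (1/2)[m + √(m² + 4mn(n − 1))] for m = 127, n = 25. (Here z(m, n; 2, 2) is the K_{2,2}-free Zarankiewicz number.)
z(127, 25; 2, 2) ≤ (1/2)[127 + √(127² + 4·127·25·24)] = (1/2)[127 + √320929] = 346.753

Kővári–Sós–Turán: let r_1, ..., r_127 be the row sums and z = Σ r_i the total number of 1s. Each pair of columns can share at most one row with both entries 1 (else a 2×2 all-ones block appears), so Σ_i C(r_i, 2) ≤ C(25, 2) = 300. By convexity Σ_i C(r_i, 2) ≥ 127·C(z/127, 2) = z(z − 127)/(2·127), giving z² − 127z − 127·25·24 ≤ 0 and hence z ≤ (1/2)[127 + √(16129 + 4·76200)] = (1/2)[127 + √320929] ≈ (1/2)(127 + 566.506) = 346.753.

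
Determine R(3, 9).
R(3, 9) = 36

Lower bound: an explicit 2-colouring of K_{35} (typically a Paley-type or other structured construction) avoids a red K_3 and a blue K_9, showing R(3, 9) > 35.
Upper bound: the simple Erdős–Szekeres recurrence only gives R(3, 9) ≤ 37; the tight bound R(3, 9) ≤ 36 requires a sharper case analysis (or computer search) of 2-colourings of K_{36}.
Hence R(3, 9) = 36.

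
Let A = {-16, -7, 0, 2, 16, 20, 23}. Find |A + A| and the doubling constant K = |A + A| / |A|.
K = |A + A| / |A| = 24/7

Enumerate A + A = {a + b : a, b ∈ A}. With |A| = 7, there are |A|^2 = 49 ordered sum pairs; collecting distinct values, A + A = {-32, -23, -16, -14, -7, -5, 0, 2, 4, 7, 9, 13, 16, 18, 20, 22, 23, 25, 32, 36, 39, 40, 43, 46}, so |A + A| = 24. Thus K = 24/7. For comparison, the minimum possible |A + A| over all 7-element sets is 2·7 − 1 = 13 (so min K = 13/7), attained only by arithmetic progressions.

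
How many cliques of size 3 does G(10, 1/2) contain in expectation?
E[# K_3] = C(10, 3) · (1/2)^C(3, 2) = 120 / 2^3 = 15

For each 3-subset S of vertices (there are C(10, 3) = 120 such S), let X_S = 1 if S induces a K_3 (all C(3, 2) = 3 edges present). Then P(X_S = 1) = (1/2)^3 = 1/8. By linearity of expectation, E[# K_3] = C(10, 3) · (1/2)^3 = 120 / 8 = 15.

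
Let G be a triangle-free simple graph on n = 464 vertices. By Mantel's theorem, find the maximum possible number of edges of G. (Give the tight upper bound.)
ex(464, K_3) = ⌊464^2/4⌋ = 53824

Mantel (1907): a triangle-free graph on n vertices has at most ⌊n^2/4⌋ edges, with equality for the complete bipartite graph K_{⌊n/2⌋, ⌈n/2⌉}. For n = 464: ⌊464^2/4⌋ = ⌊215296/4⌋ = 53824. The extremal graph is K_{232, 232}, which has 232·232 = 53824 edges.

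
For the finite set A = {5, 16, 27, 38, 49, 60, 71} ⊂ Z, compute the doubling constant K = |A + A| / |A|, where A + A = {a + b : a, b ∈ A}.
K = |A + A| / |A| = 13/7

Enumerate A + A = {a + b : a, b ∈ A}. With |A| = 7, there are |A|^2 = 49 ordered sum pairs; collecting distinct values, A + A = {10, 21, 32, 43, 54, 65, 76, 87, 98, 109, 120, 131, 142}, so |A + A| = 13. Thus K = 13/7. Here |A + A| = 2|A| − 1 = 13, the minimum possible — so K = 13/7 is minimal, which holds iff A is an arithmetic progression.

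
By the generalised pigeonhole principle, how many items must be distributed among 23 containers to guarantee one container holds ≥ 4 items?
n = (4 − 1)·23 + 1 = 70

By the generalised pigeonhole principle, to guarantee some box contains ≥ r objects we need more than (r − 1) · k objects total. Threshold: n = (r − 1) · k + 1. With r = 4 and k = 23: n = 3 · 23 + 1 = 69 + 1 = 70. For n = 69 = 3 · 23, we can put exactly 3 objects in every box, avoiding 4 in any single one — so 70 is tight.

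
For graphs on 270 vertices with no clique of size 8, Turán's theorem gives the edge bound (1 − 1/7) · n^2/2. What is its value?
Turán density bound = (6/7) · 270^2/2 = 218700/7 ≈ 31242.8571

Turán's theorem: ex(n, K_{r+1}) is achieved by the complete r-partite Turán graph T(n, r) with parts as balanced as possible, and is at most (1 − 1/r) · n^2/2. For r = 7, n = 270: the density bound is (6/7) · 72900/2 = 218700/7 ≈ 31242.8571. The integer-valued extremum is e(T(270, 7)) = 31242, which is strictly less than the density bound 218700/7 since 7 ∤ 270 (the parts of T(270, 7) cannot all be equal).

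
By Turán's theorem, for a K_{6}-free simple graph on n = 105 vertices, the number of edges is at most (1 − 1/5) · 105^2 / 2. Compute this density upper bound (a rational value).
Turán density bound = (4/5) · 105^2/2 = 4410

Turán's theorem: ex(n, K_{r+1}) is achieved by the complete r-partite Turán graph T(n, r) with parts as balanced as possible, and is at most (1 − 1/r) · n^2/2. For r = 5, n = 105: the density bound is (4/5) · 11025/2 = 4410. Since 5 ∣ 105, the Turán graph T(105, 5) has parts of equal size 21, and its edge count e(T(105, 5)) = 4410 attains the density bound exactly.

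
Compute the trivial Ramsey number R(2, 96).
R(2, 96) = 96

R(2, k) = k for all k ≥ 2: in a 2-colouring of K_k, either some edge is red (a red K_2) or all edges are blue (a blue K_k). And K_{95} coloured all-blue has no blue K_96, so R(2, 96) > 95. Hence R(2, 96) = 96.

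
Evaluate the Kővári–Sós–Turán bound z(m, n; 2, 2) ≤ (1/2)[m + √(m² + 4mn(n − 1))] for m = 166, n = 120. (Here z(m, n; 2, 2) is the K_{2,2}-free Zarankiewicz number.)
z(166, 120; 2, 2) ≤ (1/2)[166 + √(166² + 4·166·120·119)] = (1/2)[166 + √9509476] = 1624.8719

Kővári–Sós–Turán: let r_1, ..., r_166 be the row sums and z = Σ r_i the total number of 1s. Each pair of columns can share at most one row with both entries 1 (else a 2×2 all-ones block appears), so Σ_i C(r_i, 2) ≤ C(120, 2) = 7140. By convexity Σ_i C(r_i, 2) ≥ 166·C(z/166, 2) = z(z − 166)/(2·166), giving z² − 166z − 166·120·119 ≤ 0 and hence z ≤ (1/2)[166 + √(27556 + 4·2370480)] = (1/2)[166 + √9509476] ≈ (1/2)(166 + 3083.7438) = 1624.8719.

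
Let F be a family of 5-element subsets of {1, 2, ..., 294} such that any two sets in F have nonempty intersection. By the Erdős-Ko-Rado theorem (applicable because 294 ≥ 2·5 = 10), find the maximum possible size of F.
max |F| = C(293, 4) = 300836285

The Erdős-Ko-Rado theorem states: for n ≥ 2k, an intersecting family of k-subsets of an n-element set has size at most C(n − 1, k − 1), with equality for 'star' families {A ⊆ [n] : |A| = k, i ∈ A} (fix an element i). For n = 294, k = 5: C(293, 4) = 300836285.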